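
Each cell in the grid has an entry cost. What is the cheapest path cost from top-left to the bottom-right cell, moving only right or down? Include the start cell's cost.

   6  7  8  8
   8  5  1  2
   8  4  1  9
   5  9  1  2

23

One optimal route is [0,0] -> [0,1] -> [1,1] -> [1,2] -> [2,2] -> [3,2] -> [3,3].
Its cost is 6 + 7 + 5 + 1 + 1 + 1 + 2 = 23.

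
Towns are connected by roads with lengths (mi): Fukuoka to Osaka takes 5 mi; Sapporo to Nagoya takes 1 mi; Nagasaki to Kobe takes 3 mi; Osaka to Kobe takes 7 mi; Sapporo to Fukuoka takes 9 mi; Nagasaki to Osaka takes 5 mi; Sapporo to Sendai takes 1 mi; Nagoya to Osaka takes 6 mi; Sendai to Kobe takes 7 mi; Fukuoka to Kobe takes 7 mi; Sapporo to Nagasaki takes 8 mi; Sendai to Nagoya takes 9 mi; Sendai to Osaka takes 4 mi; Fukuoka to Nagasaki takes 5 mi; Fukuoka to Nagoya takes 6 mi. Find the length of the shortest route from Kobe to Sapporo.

8

Checking several routes:
Kobe -> Sendai -> Sapporo: 7 + 1 = 8
Kobe -> Nagasaki -> Sapporo: 3 + 8 = 11
Kobe -> Osaka -> Sendai -> Sapporo: 7 + 4 + 1 = 12
Best route has total 8 mi.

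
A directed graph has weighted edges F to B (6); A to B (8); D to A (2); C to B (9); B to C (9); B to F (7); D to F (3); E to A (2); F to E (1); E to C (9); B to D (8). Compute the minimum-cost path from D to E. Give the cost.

4

Paths from D to E:
D -> A -> B -> F -> E: 2 + 8 + 7 + 1 = 18
D -> F -> E: 3 + 1 = 4
Best route has total 4.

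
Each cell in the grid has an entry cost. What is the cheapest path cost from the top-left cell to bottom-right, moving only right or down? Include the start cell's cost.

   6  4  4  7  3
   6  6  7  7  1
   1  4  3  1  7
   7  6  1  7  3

Take r0c0→r1c0→r2c0→r2c1→r2c2→r2c3→r2c4→r3c4 for a total of 6 + 6 + 1 + 4 + 3 + 1 + 7 + 3 = 31.
(Top row then right column would cost 35.)

31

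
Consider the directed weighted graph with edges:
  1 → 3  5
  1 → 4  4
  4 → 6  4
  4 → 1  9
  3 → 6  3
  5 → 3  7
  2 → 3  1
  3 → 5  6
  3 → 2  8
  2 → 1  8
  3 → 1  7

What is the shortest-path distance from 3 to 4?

Routes from 3 to 4:
3 -> 2 -> 1 -> 4: 8 + 8 + 4 = 20
3 -> 1 -> 4: 7 + 4 = 11
The minimum is 11.

11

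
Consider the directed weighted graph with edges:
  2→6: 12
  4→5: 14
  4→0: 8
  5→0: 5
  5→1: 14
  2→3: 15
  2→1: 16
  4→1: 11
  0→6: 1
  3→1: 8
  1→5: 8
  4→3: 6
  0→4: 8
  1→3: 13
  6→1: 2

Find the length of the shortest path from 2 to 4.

Paths from 2 to 4:
2→1→5→0→4: 16 + 8 + 5 + 8 = 37
2→6→1→5→0→4: 12 + 2 + 8 + 5 + 8 = 35
2→3→1→5→0→4: 15 + 8 + 8 + 5 + 8 = 44
The minimum is 35.

35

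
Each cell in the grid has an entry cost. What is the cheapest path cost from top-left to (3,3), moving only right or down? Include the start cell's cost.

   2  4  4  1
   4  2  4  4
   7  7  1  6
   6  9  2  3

18

Best path: (0,0)→(0,1)→(1,1)→(1,2)→(2,2)→(3,2)→(3,3)
Cost: 2 + 4 + 2 + 4 + 1 + 2 + 3 = 18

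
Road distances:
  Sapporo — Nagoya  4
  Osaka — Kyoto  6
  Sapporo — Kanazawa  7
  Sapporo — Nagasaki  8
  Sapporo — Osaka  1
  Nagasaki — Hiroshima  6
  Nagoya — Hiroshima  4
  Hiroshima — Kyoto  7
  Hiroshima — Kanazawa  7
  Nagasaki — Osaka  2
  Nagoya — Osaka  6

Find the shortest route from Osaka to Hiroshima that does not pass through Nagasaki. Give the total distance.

9

Comparing a few candidate routes:
Osaka - Sapporo - Kanazawa - Hiroshima: 1 + 7 + 7 = 15
Osaka - Kyoto - Hiroshima: 6 + 7 = 13
Osaka - Nagoya - Hiroshima: 6 + 4 = 10
Osaka - Sapporo - Nagoya - Hiroshima: 1 + 4 + 4 = 9
Best route has total 9.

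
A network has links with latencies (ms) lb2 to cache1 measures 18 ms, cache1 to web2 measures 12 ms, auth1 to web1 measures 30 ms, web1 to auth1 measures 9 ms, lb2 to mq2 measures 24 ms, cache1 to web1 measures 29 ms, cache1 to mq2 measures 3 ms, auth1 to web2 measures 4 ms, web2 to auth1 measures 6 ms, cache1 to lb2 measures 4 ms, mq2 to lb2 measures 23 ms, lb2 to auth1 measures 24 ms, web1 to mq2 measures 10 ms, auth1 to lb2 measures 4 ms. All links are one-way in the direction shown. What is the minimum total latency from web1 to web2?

Routes from web1 to web2:
web1 -> mq2 -> lb2 -> auth1 -> web2: 10 + 23 + 24 + 4 = 61
web1 -> auth1 -> web2: 9 + 4 = 13
web1 -> mq2 -> lb2 -> cache1 -> web2: 10 + 23 + 18 + 12 = 63
web1 -> auth1 -> lb2 -> cache1 -> web2: 9 + 4 + 18 + 12 = 43
Best route has total 13 ms.

13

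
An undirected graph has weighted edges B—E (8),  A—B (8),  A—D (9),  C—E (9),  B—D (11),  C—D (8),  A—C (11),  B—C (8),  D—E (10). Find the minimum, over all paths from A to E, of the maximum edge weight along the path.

8

Comparing a few candidate routes:
A → D → C → B → E: max(9, 8, 8, 8) = 9
A → D → C → E: max(9, 8, 9) = 9
A → B → E: max(8, 8) = 8
The minimum achievable maximum is 8.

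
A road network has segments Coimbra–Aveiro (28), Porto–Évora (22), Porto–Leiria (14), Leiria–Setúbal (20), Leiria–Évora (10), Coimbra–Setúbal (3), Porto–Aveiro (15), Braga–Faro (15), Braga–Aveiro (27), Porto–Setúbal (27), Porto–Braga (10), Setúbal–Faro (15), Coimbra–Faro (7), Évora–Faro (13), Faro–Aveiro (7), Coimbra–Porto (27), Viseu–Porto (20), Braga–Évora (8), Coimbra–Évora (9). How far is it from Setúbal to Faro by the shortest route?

10

A few of the Setúbal→Faro routes:
Setúbal - Coimbra - Évora - Braga - Faro: 3 + 9 + 8 + 15 = 35
Setúbal - Coimbra - Faro: 3 + 7 = 10
Setúbal - Faro: 15
Setúbal - Coimbra - Évora - Faro: 3 + 9 + 13 = 25
Setúbal - Coimbra - Aveiro - Faro: 3 + 28 + 7 = 38
The minimum is 10 mi.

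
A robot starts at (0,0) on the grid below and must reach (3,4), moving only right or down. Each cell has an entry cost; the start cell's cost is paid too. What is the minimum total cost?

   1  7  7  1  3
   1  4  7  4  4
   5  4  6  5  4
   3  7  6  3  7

31

Take r0c0 r1c0 r1c1 r2c1 r2c2 r2c3 r3c3 r3c4 for a total of 1 + 1 + 4 + 4 + 6 + 5 + 3 + 7 = 31.
(Top row then right column would cost 34.)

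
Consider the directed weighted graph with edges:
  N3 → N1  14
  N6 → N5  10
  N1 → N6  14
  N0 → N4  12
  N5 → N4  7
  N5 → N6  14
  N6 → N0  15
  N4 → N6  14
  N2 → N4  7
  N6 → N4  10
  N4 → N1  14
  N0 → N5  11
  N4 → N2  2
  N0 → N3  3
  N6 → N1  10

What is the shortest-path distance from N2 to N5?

Paths from N2 to N5:
N2-N4-N6-N5: 7 + 14 + 10 = 31
N2-N4-N1-N6-N0-N5: 7 + 14 + 14 + 15 + 11 = 61
N2-N4-N6-N0-N5: 7 + 14 + 15 + 11 = 47
N2-N4-N1-N6-N5: 7 + 14 + 14 + 10 = 45
Best route has total 31.

31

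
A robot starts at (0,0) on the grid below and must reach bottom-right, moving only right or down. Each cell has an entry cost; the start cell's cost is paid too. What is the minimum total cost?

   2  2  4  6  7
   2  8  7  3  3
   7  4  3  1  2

Path r0c0 r0c1 r0c2 r0c3 r1c3 r2c3 r2c4: 2 + 2 + 4 + 6 + 3 + 1 + 2 = 20.
For comparison, the top-then-right route costs 26.

20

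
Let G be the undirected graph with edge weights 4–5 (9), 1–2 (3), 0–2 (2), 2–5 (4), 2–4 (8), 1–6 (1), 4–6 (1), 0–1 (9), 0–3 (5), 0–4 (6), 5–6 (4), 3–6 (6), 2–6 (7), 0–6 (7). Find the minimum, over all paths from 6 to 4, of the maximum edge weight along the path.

Checking several routes:
6 → 4: max(1) = 1
6 → 0 → 4: max(7, 6) = 7
6 → 5 → 2 → 0 → 4: max(4, 4, 2, 6) = 6
6 → 2 → 0 → 4: max(7, 2, 6) = 7
6 → 3 → 0 → 4: max(6, 5, 6) = 6
6 → 1 → 2 → 0 → 4: max(1, 3, 2, 6) = 6
The minimum achievable maximum is 1.

1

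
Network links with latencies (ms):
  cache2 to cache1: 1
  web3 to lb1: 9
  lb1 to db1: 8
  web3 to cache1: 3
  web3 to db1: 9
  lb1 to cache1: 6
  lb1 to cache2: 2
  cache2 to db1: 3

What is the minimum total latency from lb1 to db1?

Some routes from lb1 to db1:
lb1-cache2-db1: 2 + 3 = 5
lb1-web3-cache1-cache2-db1: 9 + 3 + 1 + 3 = 16
lb1-cache2-cache1-web3-db1: 2 + 1 + 3 + 9 = 15
lb1-web3-db1: 9 + 9 = 18
lb1-db1: 8
lb1-cache1-cache2-db1: 6 + 1 + 3 = 10
The minimum is 5 ms.

5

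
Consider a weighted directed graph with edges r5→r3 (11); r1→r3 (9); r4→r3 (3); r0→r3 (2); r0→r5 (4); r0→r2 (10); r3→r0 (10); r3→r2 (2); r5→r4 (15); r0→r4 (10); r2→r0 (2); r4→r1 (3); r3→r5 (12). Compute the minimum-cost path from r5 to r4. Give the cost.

Candidate routes:
r5→r4: 15
r5→r3→r2→r0→r4: 11 + 2 + 2 + 10 = 25
r5→r3→r0→r4: 11 + 10 + 10 = 31
The minimum is 15.

15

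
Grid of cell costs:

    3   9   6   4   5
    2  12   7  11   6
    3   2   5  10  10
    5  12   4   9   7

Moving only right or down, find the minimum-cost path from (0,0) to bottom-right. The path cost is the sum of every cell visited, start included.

35

Cheapest: (0,0) -> (1,0) -> (2,0) -> (2,1) -> (2,2) -> (3,2) -> (3,3) -> (3,4)
  3 + 2 + 3 + 2 + 5 + 4 + 9 + 7 = 35
(Top row then right column would cost 50.)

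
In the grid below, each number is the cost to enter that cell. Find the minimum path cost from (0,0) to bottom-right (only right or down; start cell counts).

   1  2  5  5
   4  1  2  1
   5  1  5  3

Path r0c0→r0c1→r1c1→r1c2→r1c3→r2c3: 1 + 2 + 1 + 2 + 1 + 3 = 10.

10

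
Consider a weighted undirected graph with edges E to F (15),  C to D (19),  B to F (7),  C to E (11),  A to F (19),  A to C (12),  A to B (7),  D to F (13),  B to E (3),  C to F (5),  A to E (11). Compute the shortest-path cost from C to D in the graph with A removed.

18

Paths from C to D avoiding A:
C -> D: 19
C -> E -> B -> F -> D: 11 + 3 + 7 + 13 = 34
C -> F -> D: 5 + 13 = 18
C -> E -> F -> D: 11 + 15 + 13 = 39
Best route has total 18.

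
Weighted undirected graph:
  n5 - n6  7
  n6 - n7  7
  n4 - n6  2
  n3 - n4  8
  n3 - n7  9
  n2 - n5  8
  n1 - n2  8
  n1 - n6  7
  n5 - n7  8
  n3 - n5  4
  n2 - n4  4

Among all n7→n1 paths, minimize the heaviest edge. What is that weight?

Comparing a few candidate routes:
n7 - n5 - n6 - n4 - n2 - n1: max(8, 7, 2, 4, 8) = 8
n7 - n5 - n6 - n1: max(8, 7, 7) = 8
n7 - n5 - n2 - n1: max(8, 8, 8) = 8
n7 - n5 - n3 - n4 - n6 - n1: max(8, 4, 8, 2, 7) = 8
n7 - n6 - n1: max(7, 7) = 7
n7 - n5 - n2 - n4 - n6 - n1: max(8, 8, 4, 2, 7) = 8
Smallest bottleneck: 7.

7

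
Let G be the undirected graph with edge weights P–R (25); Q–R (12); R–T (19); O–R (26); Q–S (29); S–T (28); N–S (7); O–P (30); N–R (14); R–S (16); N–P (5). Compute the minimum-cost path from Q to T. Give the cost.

A few of the Q→T routes:
Q-R-T: 12 + 19 = 31
Q-S-T: 29 + 28 = 57
Q-R-S-T: 12 + 16 + 28 = 56
The minimum is 31.

31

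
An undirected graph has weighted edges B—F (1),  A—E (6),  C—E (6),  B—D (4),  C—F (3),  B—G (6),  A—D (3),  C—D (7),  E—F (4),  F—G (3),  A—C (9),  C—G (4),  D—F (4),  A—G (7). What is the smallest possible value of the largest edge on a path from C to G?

3

Some routes from C to G:
C → F → E → A → D → B → G: max(3, 4, 6, 3, 4, 6) = 6
C → F → D → B → G: max(3, 4, 4, 6) = 6
C → G: max(4) = 4
C → F → G: max(3, 3) = 3
C → E → F → G: max(6, 4, 3) = 6
C → F → B → G: max(3, 1, 6) = 6
Smallest bottleneck: 3.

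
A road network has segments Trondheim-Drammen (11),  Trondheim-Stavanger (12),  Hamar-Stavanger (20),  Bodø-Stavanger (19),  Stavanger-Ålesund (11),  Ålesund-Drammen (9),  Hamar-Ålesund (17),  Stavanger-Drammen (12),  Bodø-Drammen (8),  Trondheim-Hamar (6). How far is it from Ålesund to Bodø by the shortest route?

Some routes from Ålesund to Bodø:
Ålesund → Stavanger → Bodø: 11 + 19 = 30
Ålesund → Drammen → Bodø: 9 + 8 = 17
Ålesund → Stavanger → Drammen → Bodø: 11 + 12 + 8 = 31
Ålesund → Drammen → Stavanger → Bodø: 9 + 12 + 19 = 40
The minimum is 17 mi.

17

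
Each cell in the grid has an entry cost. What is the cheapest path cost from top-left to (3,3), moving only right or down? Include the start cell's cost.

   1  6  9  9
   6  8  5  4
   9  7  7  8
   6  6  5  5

Best path: r0c0 → r0c1 → r1c1 → r1c2 → r1c3 → r2c3 → r3c3
Cost: 1 + 6 + 8 + 5 + 4 + 8 + 5 = 37
(Top row then right column would cost 42.)

37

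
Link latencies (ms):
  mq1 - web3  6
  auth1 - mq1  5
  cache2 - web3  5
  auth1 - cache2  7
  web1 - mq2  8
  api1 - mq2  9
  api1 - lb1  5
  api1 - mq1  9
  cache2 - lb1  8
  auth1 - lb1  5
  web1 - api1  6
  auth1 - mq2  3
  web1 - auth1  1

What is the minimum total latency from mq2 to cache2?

Some routes from mq2 to cache2:
mq2 → auth1 → lb1 → cache2: 3 + 5 + 8 = 16
mq2 → web1 → auth1 → cache2: 8 + 1 + 7 = 16
mq2 → auth1 → cache2: 3 + 7 = 10
Shortest: 10 ms.

10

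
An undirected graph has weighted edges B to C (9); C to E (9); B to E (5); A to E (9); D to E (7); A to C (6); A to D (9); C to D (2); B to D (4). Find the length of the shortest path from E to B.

5

Checking several routes:
E - D - B: 7 + 4 = 11
E - D - C - B: 7 + 2 + 9 = 18
E - B: 5
E - C - D - B: 9 + 2 + 4 = 15
The minimum is 5.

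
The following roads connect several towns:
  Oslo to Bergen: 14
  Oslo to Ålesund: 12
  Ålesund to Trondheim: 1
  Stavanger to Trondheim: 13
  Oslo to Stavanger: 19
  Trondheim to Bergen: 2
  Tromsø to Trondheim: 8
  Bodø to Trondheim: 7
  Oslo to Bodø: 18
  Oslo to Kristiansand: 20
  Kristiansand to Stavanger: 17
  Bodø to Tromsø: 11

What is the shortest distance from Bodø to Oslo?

18

Comparing a few candidate routes:
Bodø → Trondheim → Bergen → Oslo: 7 + 2 + 14 = 23
Bodø → Oslo: 18
Bodø → Tromsø → Trondheim → Ålesund → Oslo: 11 + 8 + 1 + 12 = 32
Bodø → Trondheim → Ålesund → Oslo: 7 + 1 + 12 = 20
Best route has total 18.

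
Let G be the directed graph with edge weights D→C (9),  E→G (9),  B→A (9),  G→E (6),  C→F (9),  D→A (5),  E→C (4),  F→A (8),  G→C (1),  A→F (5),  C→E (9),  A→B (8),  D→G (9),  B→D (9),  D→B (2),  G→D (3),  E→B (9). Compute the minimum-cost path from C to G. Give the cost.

18

Routes from C to G:
C -> E -> G: 9 + 9 = 18
C -> E -> B -> D -> G: 9 + 9 + 9 + 9 = 36
C -> F -> A -> B -> D -> G: 9 + 8 + 8 + 9 + 9 = 43
Shortest: 18.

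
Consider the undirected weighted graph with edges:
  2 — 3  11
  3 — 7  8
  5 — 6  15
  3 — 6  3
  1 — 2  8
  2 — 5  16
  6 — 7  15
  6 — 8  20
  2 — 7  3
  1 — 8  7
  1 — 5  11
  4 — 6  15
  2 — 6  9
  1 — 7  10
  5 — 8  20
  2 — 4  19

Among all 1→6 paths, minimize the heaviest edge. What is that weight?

8

Checking several routes:
1-2-7-3-6: max(8, 3, 8, 3) = 8
1-2-6: max(8, 9) = 9
1-7-2-6: max(10, 3, 9) = 10
1-7-3-6: max(10, 8, 3) = 10
The minimum achievable maximum is 8.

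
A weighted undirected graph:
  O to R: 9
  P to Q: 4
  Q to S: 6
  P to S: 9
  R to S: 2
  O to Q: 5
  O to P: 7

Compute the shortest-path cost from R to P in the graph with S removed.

16

Routes from R to P avoiding S:
R - O - P: 9 + 7 = 16
R - O - Q - P: 9 + 5 + 4 = 18
Shortest: 16.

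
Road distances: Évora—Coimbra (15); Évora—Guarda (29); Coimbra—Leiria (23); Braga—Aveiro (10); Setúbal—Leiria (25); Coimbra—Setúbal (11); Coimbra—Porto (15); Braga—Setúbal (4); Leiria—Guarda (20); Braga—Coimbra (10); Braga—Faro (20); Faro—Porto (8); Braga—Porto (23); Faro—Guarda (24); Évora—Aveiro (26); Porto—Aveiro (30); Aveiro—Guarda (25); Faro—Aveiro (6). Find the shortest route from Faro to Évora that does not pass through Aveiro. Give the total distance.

Some routes from Faro to Évora avoiding Aveiro:
Faro → Porto → Braga → Coimbra → Évora: 8 + 23 + 10 + 15 = 56
Faro → Braga → Setúbal → Coimbra → Évora: 20 + 4 + 11 + 15 = 50
Faro → Porto → Coimbra → Évora: 8 + 15 + 15 = 38
Faro → Braga → Coimbra → Évora: 20 + 10 + 15 = 45
Faro → Guarda → Évora: 24 + 29 = 53
The minimum is 38.

38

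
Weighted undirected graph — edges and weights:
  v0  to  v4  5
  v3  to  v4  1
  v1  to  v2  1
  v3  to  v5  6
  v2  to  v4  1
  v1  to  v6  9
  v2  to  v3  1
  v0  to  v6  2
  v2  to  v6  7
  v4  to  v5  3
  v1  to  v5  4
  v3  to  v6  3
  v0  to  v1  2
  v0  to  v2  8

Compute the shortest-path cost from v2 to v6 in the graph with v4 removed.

A few of the v2→v6 routes:
v2 -> v1 -> v5 -> v3 -> v6: 1 + 4 + 6 + 3 = 14
v2 -> v0 -> v6: 8 + 2 = 10
v2 -> v1 -> v0 -> v6: 1 + 2 + 2 = 5
v2 -> v1 -> v6: 1 + 9 = 10
v2 -> v6: 7
v2 -> v3 -> v6: 1 + 3 = 4
Shortest: 4.

4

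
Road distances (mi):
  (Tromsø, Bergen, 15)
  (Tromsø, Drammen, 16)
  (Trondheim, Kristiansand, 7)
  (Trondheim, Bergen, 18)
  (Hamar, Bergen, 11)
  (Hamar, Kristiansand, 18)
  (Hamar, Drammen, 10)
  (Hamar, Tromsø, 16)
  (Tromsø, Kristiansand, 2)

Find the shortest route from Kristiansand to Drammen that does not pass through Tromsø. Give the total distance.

28

Candidate routes:
Kristiansand -> Hamar -> Drammen: 18 + 10 = 28
Kristiansand -> Trondheim -> Bergen -> Hamar -> Drammen: 7 + 18 + 11 + 10 = 46
The minimum is 28 mi.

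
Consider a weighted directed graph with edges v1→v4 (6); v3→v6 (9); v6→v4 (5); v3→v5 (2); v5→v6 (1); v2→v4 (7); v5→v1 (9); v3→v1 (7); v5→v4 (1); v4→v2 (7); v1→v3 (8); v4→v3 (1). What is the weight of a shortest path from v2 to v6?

11

Routes from v2 to v6:
v2→v4→v3→v6: 7 + 1 + 9 = 17
v2→v4→v3→v5→v6: 7 + 1 + 2 + 1 = 11
Best route has total 11.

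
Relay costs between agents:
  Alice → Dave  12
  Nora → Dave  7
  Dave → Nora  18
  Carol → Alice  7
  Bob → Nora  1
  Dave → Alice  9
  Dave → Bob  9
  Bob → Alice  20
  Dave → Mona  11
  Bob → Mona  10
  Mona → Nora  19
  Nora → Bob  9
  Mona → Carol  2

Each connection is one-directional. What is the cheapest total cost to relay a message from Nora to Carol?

Candidate routes:
Nora -> Dave -> Mona -> Carol: 7 + 11 + 2 = 20
Nora -> Bob -> Alice -> Dave -> Mona -> Carol: 9 + 20 + 12 + 11 + 2 = 54
Nora -> Bob -> Mona -> Carol: 9 + 10 + 2 = 21
Nora -> Dave -> Bob -> Mona -> Carol: 7 + 9 + 10 + 2 = 28
Best route has total 20.

20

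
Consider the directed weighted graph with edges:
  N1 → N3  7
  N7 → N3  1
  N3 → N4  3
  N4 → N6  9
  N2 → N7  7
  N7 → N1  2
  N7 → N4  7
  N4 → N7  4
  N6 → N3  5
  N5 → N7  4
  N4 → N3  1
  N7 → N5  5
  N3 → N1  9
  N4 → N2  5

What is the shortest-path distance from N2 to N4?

Paths from N2 to N4:
N2 → N7 → N1 → N3 → N4: 7 + 2 + 7 + 3 = 19
N2 → N7 → N4: 7 + 7 = 14
N2 → N7 → N3 → N4: 7 + 1 + 3 = 11
Best route has total 11.

11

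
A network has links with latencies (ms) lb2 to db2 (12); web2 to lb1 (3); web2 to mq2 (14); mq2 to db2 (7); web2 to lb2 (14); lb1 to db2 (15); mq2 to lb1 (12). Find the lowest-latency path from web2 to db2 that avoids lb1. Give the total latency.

21

Paths from web2 to db2 avoiding lb1:
web2 → mq2 → db2: 14 + 7 = 21
web2 → lb2 → db2: 14 + 12 = 26
The minimum is 21 ms.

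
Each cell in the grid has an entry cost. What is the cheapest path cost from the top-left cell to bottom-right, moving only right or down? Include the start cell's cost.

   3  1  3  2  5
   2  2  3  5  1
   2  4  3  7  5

Cheapest: [0,0] -> [0,1] -> [0,2] -> [0,3] -> [0,4] -> [1,4] -> [2,4]
  3 + 1 + 3 + 2 + 5 + 1 + 5 = 20

20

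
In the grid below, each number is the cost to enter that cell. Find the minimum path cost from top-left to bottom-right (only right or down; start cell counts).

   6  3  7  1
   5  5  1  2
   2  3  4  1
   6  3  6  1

One optimal route is r0c0 -> r0c1 -> r1c1 -> r1c2 -> r1c3 -> r2c3 -> r3c3.
Its cost is 6 + 3 + 5 + 1 + 2 + 1 + 1 = 19.
(Top row then right column would cost 21.)

19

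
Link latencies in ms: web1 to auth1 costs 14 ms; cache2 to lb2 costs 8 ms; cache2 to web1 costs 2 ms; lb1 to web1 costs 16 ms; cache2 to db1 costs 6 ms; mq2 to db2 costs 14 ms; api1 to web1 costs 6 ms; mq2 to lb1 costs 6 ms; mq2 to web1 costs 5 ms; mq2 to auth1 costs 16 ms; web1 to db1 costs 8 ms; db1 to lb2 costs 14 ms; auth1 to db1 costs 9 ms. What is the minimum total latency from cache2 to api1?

8

Comparing a few candidate routes:
cache2-web1-api1: 2 + 6 = 8
cache2-db1-auth1-web1-api1: 6 + 9 + 14 + 6 = 35
cache2-lb2-db1-web1-api1: 8 + 14 + 8 + 6 = 36
cache2-db1-web1-api1: 6 + 8 + 6 = 20
Best route has total 8 ms.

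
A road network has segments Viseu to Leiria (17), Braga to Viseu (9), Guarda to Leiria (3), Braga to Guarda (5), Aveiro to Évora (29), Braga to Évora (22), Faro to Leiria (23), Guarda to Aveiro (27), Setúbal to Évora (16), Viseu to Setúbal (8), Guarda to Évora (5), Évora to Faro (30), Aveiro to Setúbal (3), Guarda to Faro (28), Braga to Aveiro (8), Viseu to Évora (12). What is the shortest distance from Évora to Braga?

A few of the Évora→Braga routes:
Évora - Viseu - Braga: 12 + 9 = 21
Évora - Braga: 22
Évora - Guarda - Braga: 5 + 5 = 10
Évora - Setúbal - Aveiro - Braga: 16 + 3 + 8 = 27
Shortest: 10 mi.

10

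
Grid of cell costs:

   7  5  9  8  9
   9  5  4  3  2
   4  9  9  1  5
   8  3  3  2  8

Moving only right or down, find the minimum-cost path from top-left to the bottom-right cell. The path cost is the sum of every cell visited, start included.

35

One optimal route is (0,0) → (0,1) → (1,1) → (1,2) → (1,3) → (2,3) → (3,3) → (3,4).
Its cost is 7 + 5 + 5 + 4 + 3 + 1 + 2 + 8 = 35.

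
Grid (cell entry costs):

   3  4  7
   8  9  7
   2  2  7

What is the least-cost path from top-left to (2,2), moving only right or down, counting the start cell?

22

One optimal route is (0,0) (1,0) (2,0) (2,1) (2,2).
Its cost is 3 + 8 + 2 + 2 + 7 = 22.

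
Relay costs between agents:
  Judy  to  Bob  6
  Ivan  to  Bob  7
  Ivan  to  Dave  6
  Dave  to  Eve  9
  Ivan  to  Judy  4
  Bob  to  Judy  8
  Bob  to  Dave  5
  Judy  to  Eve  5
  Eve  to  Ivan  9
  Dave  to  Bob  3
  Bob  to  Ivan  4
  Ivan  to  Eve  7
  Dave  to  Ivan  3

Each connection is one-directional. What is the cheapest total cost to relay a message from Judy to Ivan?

Paths from Judy to Ivan:
Judy - Bob - Dave - Ivan: 6 + 5 + 3 = 14
Judy - Eve - Ivan: 5 + 9 = 14
Judy - Bob - Ivan: 6 + 4 = 10
Judy - Bob - Dave - Eve - Ivan: 6 + 5 + 9 + 9 = 29
Shortest: 10.

10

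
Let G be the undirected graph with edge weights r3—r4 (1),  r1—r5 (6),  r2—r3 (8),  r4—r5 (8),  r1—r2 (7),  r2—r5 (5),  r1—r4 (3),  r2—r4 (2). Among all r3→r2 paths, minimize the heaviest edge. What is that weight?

Comparing a few candidate routes:
r3 - r4 - r1 - r5 - r2: max(1, 3, 6, 5) = 6
r3 - r4 - r2: max(1, 2) = 2
r3 - r4 - r1 - r2: max(1, 3, 7) = 7
Best route has worst link 2.

2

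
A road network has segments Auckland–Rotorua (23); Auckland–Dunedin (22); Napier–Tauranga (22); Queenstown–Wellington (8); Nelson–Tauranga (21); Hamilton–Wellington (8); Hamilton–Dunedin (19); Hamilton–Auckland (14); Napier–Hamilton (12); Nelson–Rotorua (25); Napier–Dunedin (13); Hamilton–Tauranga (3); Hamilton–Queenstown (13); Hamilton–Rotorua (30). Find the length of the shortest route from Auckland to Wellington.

22

Comparing a few candidate routes:
Auckland -> Hamilton -> Queenstown -> Wellington: 14 + 13 + 8 = 35
Auckland -> Hamilton -> Wellington: 14 + 8 = 22
Auckland -> Dunedin -> Hamilton -> Wellington: 22 + 19 + 8 = 49
Best route has total 22 mi.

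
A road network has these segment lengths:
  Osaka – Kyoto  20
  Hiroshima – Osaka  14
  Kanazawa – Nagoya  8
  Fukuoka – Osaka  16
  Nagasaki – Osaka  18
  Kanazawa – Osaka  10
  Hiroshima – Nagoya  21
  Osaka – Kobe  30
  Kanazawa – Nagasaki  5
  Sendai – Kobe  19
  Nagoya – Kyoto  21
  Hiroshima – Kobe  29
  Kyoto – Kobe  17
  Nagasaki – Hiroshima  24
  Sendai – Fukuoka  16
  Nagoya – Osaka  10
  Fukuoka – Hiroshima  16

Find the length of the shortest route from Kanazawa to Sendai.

42

A few of the Kanazawa→Sendai routes:
Kanazawa - Nagasaki - Osaka - Fukuoka - Sendai: 5 + 18 + 16 + 16 = 55
Kanazawa - Osaka - Fukuoka - Sendai: 10 + 16 + 16 = 42
Kanazawa - Nagoya - Osaka - Fukuoka - Sendai: 8 + 10 + 16 + 16 = 50
Kanazawa - Osaka - Hiroshima - Fukuoka - Sendai: 10 + 14 + 16 + 16 = 56
Shortest: 42.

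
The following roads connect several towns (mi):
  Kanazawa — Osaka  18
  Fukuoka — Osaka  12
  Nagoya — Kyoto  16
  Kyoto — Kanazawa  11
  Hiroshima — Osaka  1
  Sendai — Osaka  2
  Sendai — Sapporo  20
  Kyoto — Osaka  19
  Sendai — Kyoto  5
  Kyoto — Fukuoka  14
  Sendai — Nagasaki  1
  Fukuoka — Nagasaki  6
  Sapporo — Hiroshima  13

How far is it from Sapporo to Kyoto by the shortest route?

21

Comparing a few candidate routes:
Sapporo - Hiroshima - Osaka - Sendai - Nagasaki - Fukuoka - Kyoto: 13 + 1 + 2 + 1 + 6 + 14 = 37
Sapporo - Hiroshima - Osaka - Kyoto: 13 + 1 + 19 = 33
Sapporo - Sendai - Kyoto: 20 + 5 = 25
Sapporo - Hiroshima - Osaka - Sendai - Kyoto: 13 + 1 + 2 + 5 = 21
Best route has total 21 mi.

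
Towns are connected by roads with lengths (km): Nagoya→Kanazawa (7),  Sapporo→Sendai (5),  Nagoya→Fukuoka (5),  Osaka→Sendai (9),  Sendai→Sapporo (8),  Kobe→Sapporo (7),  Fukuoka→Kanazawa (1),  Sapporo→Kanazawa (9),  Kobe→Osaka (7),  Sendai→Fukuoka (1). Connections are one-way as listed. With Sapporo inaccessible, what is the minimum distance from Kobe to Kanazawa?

Paths from Kobe to Kanazawa avoiding Sapporo:
Kobe→Osaka→Sendai→Fukuoka→Kanazawa: 7 + 9 + 1 + 1 = 18
The minimum is 18 km.

18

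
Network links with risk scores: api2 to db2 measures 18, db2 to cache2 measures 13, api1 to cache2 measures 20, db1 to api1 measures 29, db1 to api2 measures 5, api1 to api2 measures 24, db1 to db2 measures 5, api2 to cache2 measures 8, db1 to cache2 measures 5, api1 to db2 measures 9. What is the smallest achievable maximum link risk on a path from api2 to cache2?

5

Checking several routes:
api2 -> cache2: max(8) = 8
api2 -> db2 -> cache2: max(18, 13) = 18
api2 -> db1 -> cache2: max(5, 5) = 5
api2 -> db1 -> db2 -> cache2: max(5, 5, 13) = 13
api2 -> db2 -> db1 -> cache2: max(18, 5, 5) = 18
Best route has worst link 5.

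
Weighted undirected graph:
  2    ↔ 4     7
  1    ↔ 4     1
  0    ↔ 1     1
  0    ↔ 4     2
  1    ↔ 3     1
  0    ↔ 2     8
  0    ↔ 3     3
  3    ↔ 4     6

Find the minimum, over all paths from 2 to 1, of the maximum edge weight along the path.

Comparing a few candidate routes:
2 -> 4 -> 3 -> 0 -> 1: max(7, 6, 3, 1) = 7
2 -> 4 -> 0 -> 3 -> 1: max(7, 2, 3, 1) = 7
2 -> 4 -> 3 -> 1: max(7, 6, 1) = 7
Smallest bottleneck: 7.

7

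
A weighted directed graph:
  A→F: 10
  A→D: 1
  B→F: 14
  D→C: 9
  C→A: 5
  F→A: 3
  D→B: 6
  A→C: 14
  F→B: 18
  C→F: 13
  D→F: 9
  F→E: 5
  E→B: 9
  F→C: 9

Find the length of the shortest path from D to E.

14

Candidate routes:
D → F → E: 9 + 5 = 14
D → C → F → E: 9 + 13 + 5 = 27
D → C → A → F → E: 9 + 5 + 10 + 5 = 29
D → B → F → E: 6 + 14 + 5 = 25
Shortest: 14.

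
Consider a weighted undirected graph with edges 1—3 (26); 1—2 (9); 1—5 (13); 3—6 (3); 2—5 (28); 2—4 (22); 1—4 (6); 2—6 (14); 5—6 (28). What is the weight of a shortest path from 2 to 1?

9

Checking several routes:
2-4-1: 22 + 6 = 28
2-1: 9
2-5-1: 28 + 13 = 41
The minimum is 9.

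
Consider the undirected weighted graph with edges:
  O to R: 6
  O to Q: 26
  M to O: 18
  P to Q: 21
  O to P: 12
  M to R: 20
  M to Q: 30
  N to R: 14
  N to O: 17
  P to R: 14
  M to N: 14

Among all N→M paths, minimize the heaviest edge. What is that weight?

A few of the N→M routes:
N→O→R→M: max(17, 6, 20) = 20
N→M: max(14) = 14
N→O→M: max(17, 18) = 18
N→R→P→O→M: max(14, 14, 12, 18) = 18
N→R→O→M: max(14, 6, 18) = 18
Smallest bottleneck: 14.

14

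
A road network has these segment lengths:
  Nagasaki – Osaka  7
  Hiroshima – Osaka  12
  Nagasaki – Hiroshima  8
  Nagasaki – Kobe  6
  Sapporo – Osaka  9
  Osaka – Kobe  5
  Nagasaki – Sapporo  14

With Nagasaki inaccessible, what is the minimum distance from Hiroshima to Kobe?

17

Paths from Hiroshima to Kobe avoiding Nagasaki:
Hiroshima -> Osaka -> Kobe: 12 + 5 = 17
Shortest: 17.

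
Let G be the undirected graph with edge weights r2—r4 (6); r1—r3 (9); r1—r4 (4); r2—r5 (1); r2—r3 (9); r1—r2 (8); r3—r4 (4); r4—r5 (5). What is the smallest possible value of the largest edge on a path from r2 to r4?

Routes from r2 to r4:
r2 - r5 - r4: max(1, 5) = 5
r2 - r3 - r4: max(9, 4) = 9
r2 - r1 - r4: max(8, 4) = 8
r2 - r3 - r1 - r4: max(9, 9, 4) = 9
r2 - r4: max(6) = 6
r2 - r1 - r3 - r4: max(8, 9, 4) = 9
Best route has worst link 5.

5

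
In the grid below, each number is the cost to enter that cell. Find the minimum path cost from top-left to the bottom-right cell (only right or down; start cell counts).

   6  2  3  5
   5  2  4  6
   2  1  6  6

23

Take (0,0) → (0,1) → (1,1) → (2,1) → (2,2) → (2,3) for a total of 6 + 2 + 2 + 1 + 6 + 6 = 23.
For comparison, the top-then-right route costs 28.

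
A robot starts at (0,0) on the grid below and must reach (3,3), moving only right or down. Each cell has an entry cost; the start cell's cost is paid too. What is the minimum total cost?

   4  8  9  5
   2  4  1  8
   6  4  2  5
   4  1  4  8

Best path: (0,0) → (1,0) → (1,1) → (1,2) → (2,2) → (3,2) → (3,3)
Cost: 4 + 2 + 4 + 1 + 2 + 4 + 8 = 25

25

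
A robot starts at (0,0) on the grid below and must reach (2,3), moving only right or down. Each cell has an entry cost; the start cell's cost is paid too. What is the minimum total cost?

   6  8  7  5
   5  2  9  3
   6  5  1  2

21

Cheapest: [0,0] -> [1,0] -> [1,1] -> [2,1] -> [2,2] -> [2,3]
  6 + 5 + 2 + 5 + 1 + 2 = 21
For comparison, the top-then-right route costs 31.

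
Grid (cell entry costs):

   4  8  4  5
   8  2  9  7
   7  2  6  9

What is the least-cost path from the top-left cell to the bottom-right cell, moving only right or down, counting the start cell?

31

One optimal route is (0,0) → (0,1) → (1,1) → (2,1) → (2,2) → (2,3).
Its cost is 4 + 8 + 2 + 2 + 6 + 9 = 31.
For comparison, the top-then-right route costs 37.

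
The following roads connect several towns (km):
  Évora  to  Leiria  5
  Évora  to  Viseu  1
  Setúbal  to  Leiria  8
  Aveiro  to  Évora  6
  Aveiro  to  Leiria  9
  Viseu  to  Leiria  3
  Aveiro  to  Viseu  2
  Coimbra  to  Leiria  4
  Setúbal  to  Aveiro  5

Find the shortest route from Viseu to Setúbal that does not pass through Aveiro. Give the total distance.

Candidate routes:
Viseu → Leiria → Setúbal: 3 + 8 = 11
Viseu → Évora → Leiria → Setúbal: 1 + 5 + 8 = 14
Shortest: 11 km.

11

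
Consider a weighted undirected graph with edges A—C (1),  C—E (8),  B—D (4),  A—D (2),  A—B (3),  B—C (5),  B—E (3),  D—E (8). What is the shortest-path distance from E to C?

7

Comparing a few candidate routes:
E - B - C: 3 + 5 = 8
E - C: 8
E - B - A - C: 3 + 3 + 1 = 7
The minimum is 7.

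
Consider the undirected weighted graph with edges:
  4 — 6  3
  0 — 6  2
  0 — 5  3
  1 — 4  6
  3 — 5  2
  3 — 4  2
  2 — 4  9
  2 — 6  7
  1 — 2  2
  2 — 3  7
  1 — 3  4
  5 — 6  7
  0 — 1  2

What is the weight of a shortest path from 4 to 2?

8

Checking several routes:
4 - 1 - 2: 6 + 2 = 8
4 - 3 - 1 - 2: 2 + 4 + 2 = 8
4 - 3 - 2: 2 + 7 = 9
4 - 2: 9
The minimum is 8.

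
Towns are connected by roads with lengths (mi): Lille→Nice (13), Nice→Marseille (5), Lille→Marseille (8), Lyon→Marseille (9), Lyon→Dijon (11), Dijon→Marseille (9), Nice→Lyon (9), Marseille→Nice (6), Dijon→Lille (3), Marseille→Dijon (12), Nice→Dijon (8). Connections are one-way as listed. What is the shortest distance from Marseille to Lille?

15

Paths from Marseille to Lille:
Marseille -> Nice -> Lyon -> Dijon -> Lille: 6 + 9 + 11 + 3 = 29
Marseille -> Dijon -> Lille: 12 + 3 = 15
Marseille -> Nice -> Dijon -> Lille: 6 + 8 + 3 = 17
Best route has total 15 mi.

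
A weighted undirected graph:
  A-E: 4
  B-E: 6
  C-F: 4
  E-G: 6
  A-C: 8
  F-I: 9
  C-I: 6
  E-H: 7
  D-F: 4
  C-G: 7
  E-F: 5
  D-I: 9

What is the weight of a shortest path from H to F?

Some routes from H to F:
H → E → G → C → I → F: 7 + 6 + 7 + 6 + 9 = 35
H → E → A → C → F: 7 + 4 + 8 + 4 = 23
H → E → G → C → F: 7 + 6 + 7 + 4 = 24
H → E → A → C → I → F: 7 + 4 + 8 + 6 + 9 = 34
H → E → F: 7 + 5 = 12
The minimum is 12.

12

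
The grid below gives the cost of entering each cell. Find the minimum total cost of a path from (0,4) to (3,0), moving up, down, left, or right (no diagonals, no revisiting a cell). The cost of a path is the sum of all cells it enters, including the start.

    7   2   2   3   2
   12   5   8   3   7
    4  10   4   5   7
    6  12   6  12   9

34

Take [0,4] -> [0,3] -> [0,2] -> [0,1] -> [1,1] -> [2,1] -> [2,0] -> [3,0] for a total of 2 + 3 + 2 + 2 + 5 + 10 + 4 + 6 = 34.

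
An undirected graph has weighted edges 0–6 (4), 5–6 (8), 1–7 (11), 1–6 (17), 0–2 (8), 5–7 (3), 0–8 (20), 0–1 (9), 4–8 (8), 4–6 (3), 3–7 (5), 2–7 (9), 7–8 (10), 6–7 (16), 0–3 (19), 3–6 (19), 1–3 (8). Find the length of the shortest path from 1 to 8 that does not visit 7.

Checking several routes:
1 -> 0 -> 8: 9 + 20 = 29
1 -> 0 -> 6 -> 4 -> 8: 9 + 4 + 3 + 8 = 24
1 -> 6 -> 4 -> 8: 17 + 3 + 8 = 28
Shortest: 24.

24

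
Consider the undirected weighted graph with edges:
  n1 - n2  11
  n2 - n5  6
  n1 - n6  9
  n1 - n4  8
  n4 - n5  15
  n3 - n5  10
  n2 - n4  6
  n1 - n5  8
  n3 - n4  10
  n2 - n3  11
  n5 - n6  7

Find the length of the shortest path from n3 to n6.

A few of the n3→n6 routes:
n3 → n5 → n6: 10 + 7 = 17
n3 → n2 → n5 → n6: 11 + 6 + 7 = 24
n3 → n5 → n1 → n6: 10 + 8 + 9 = 27
The minimum is 17.

17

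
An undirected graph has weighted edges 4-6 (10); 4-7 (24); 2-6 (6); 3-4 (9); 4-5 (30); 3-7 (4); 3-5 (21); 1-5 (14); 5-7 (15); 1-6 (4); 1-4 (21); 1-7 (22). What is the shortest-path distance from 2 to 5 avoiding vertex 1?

Checking several routes:
2 -> 6 -> 4 -> 3 -> 5: 6 + 10 + 9 + 21 = 46
2 -> 6 -> 4 -> 5: 6 + 10 + 30 = 46
2 -> 6 -> 4 -> 7 -> 5: 6 + 10 + 24 + 15 = 55
2 -> 6 -> 4 -> 3 -> 7 -> 5: 6 + 10 + 9 + 4 + 15 = 44
Shortest: 44.

44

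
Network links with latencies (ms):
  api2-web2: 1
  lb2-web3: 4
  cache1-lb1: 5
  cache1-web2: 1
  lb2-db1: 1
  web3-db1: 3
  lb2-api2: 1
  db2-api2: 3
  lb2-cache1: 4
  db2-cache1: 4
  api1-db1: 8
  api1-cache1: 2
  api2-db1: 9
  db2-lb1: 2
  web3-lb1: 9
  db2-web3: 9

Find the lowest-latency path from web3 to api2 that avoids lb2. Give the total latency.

Some routes from web3 to api2 avoiding lb2:
web3-db2-cache1-web2-api2: 9 + 4 + 1 + 1 = 15
web3-lb1-db2-api2: 9 + 2 + 3 = 14
web3-db2-api2: 9 + 3 = 12
web3-db1-api2: 3 + 9 = 12
Best route has total 12 ms.

12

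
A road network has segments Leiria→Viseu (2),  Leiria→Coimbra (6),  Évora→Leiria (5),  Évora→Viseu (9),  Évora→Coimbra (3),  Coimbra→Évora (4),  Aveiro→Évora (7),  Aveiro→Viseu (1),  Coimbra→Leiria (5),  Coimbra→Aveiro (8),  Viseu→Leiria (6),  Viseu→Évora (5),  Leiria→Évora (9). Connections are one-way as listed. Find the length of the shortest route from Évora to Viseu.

Checking several routes:
Évora -> Coimbra -> Leiria -> Viseu: 3 + 5 + 2 = 10
Évora -> Viseu: 9
Évora -> Leiria -> Viseu: 5 + 2 = 7
Best route has total 7 mi.

7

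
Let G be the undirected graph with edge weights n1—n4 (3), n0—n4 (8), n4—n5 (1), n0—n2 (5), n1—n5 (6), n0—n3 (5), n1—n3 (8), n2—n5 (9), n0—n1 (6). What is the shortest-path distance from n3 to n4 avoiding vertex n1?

Routes from n3 to n4 avoiding n1:
n3→n0→n4: 5 + 8 = 13
n3→n0→n2→n5→n4: 5 + 5 + 9 + 1 = 20
The minimum is 13.

13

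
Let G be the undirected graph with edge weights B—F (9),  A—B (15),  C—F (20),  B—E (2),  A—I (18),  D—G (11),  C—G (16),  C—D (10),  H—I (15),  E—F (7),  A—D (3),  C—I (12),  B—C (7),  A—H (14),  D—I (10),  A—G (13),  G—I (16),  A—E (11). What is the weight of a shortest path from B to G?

23

Comparing a few candidate routes:
B→E→A→D→G: 2 + 11 + 3 + 11 = 27
B→E→A→G: 2 + 11 + 13 = 26
B→C→G: 7 + 16 = 23
B→A→G: 15 + 13 = 28
Best route has total 23.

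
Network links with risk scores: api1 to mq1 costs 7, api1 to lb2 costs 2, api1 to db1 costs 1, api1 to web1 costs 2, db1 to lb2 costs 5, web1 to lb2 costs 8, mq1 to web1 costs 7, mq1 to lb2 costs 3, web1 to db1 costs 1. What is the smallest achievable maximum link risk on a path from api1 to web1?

1

Checking several routes:
api1 - lb2 - db1 - web1: max(2, 5, 1) = 5
api1 - web1: max(2) = 2
api1 - db1 - web1: max(1, 1) = 1
Best route has worst link 1.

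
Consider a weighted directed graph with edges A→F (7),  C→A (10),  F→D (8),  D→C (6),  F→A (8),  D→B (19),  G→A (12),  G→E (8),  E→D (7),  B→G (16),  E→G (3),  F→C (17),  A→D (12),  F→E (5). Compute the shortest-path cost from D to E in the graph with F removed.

43

Routes from D to E avoiding F:
D-B-G-E: 19 + 16 + 8 = 43
Best route has total 43.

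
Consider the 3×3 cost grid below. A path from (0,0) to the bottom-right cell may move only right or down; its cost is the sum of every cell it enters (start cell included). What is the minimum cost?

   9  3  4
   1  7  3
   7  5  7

Best path: r0c0→r0c1→r0c2→r1c2→r2c2
Cost: 9 + 3 + 4 + 3 + 7 = 26

26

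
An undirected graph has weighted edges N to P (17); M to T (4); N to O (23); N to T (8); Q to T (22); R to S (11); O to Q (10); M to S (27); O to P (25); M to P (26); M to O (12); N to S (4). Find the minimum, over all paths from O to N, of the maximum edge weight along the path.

A few of the O→N routes:
O → M → T → N: max(12, 4, 8) = 12
O → N: max(23) = 23
O → Q → T → N: max(10, 22, 8) = 22
O → Q → T → M → P → N: max(10, 22, 4, 26, 17) = 26
O → P → N: max(25, 17) = 25
O → M → P → N: max(12, 26, 17) = 26
Smallest bottleneck: 12.

12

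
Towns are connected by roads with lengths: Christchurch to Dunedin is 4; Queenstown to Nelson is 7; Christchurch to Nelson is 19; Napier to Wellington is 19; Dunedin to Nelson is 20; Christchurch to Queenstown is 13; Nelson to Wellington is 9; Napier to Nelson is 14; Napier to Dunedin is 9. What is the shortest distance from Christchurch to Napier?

13

A few of the Christchurch→Napier routes:
Christchurch -> Dunedin -> Napier: 4 + 9 = 13
Christchurch -> Queenstown -> Nelson -> Napier: 13 + 7 + 14 = 34
Christchurch -> Nelson -> Napier: 19 + 14 = 33
Best route has total 13.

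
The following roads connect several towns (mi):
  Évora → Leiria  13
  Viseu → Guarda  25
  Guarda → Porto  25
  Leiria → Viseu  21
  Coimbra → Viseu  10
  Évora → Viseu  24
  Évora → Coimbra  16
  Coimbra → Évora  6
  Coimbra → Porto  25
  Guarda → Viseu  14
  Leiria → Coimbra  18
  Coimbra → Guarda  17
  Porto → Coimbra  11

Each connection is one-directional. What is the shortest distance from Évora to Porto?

41

Some routes from Évora to Porto:
Évora - Leiria - Coimbra - Porto: 13 + 18 + 25 = 56
Évora - Coimbra - Porto: 16 + 25 = 41
Évora - Coimbra - Guarda - Porto: 16 + 17 + 25 = 58
Shortest: 41 mi.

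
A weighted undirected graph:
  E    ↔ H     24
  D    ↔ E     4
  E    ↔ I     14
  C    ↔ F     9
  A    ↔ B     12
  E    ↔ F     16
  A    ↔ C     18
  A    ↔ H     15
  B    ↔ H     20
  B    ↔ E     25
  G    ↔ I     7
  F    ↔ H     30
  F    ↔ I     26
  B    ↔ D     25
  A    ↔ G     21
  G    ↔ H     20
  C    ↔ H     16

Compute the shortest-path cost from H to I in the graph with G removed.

Checking several routes:
H - C - F - I: 16 + 9 + 26 = 51
H - C - F - E - I: 16 + 9 + 16 + 14 = 55
H - F - I: 30 + 26 = 56
H - B - E - I: 20 + 25 + 14 = 59
H - E - I: 24 + 14 = 38
Best route has total 38.

38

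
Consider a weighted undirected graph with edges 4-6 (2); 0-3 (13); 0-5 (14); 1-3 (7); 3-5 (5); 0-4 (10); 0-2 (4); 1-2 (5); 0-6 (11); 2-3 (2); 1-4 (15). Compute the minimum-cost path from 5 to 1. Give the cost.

12

Checking several routes:
5-3-1: 5 + 7 = 12
5-3-2-1: 5 + 2 + 5 = 12
5-0-2-1: 14 + 4 + 5 = 23
Shortest: 12.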